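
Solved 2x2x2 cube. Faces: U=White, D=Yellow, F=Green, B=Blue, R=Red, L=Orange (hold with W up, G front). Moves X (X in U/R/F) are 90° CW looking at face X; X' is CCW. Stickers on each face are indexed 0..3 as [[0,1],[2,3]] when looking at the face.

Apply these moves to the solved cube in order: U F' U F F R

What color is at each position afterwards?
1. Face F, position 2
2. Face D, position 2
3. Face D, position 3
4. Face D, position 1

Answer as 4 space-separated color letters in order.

Answer: B Y G B

Derivation:
After move 1 (U): U=WWWW F=RRGG R=BBRR B=OOBB L=GGOO
After move 2 (F'): F=RGRG U=WWBR R=YBYR D=GOYY L=GWOW
After move 3 (U): U=BWRW F=YBRG R=OOYR B=GWBB L=RGOW
After move 4 (F): F=RYGB U=BWWG R=ROWR D=YOYY L=RGOO
After move 5 (F): F=GRBY U=BWOG R=WOGR D=WRYY L=RYOO
After move 6 (R): R=GWRO U=BROY F=GRBY D=WBYG B=GWWB
Query 1: F[2] = B
Query 2: D[2] = Y
Query 3: D[3] = G
Query 4: D[1] = B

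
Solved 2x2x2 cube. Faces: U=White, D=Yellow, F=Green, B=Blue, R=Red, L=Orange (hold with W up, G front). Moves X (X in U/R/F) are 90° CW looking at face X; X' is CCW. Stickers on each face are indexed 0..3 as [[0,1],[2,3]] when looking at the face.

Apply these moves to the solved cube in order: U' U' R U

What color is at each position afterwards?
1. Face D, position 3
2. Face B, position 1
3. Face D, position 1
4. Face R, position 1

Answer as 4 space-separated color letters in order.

Answer: G R B G

Derivation:
After move 1 (U'): U=WWWW F=OOGG R=GGRR B=RRBB L=BBOO
After move 2 (U'): U=WWWW F=BBGG R=OORR B=GGBB L=RROO
After move 3 (R): R=RORO U=WBWG F=BYGY D=YBYG B=WGWB
After move 4 (U): U=WWGB F=ROGY R=WGRO B=RRWB L=BYOO
Query 1: D[3] = G
Query 2: B[1] = R
Query 3: D[1] = B
Query 4: R[1] = G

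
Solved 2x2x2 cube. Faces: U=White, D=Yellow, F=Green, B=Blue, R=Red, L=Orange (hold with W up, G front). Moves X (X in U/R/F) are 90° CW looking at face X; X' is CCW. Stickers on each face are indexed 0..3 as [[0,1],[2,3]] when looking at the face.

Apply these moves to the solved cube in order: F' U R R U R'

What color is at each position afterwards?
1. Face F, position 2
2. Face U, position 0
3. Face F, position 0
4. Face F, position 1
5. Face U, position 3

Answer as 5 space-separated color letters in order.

After move 1 (F'): F=GGGG U=WWRR R=YRYR D=OOYY L=OWOW
After move 2 (U): U=RWRW F=YRGG R=BBYR B=OWBB L=GGOW
After move 3 (R): R=YBRB U=RRRG F=YOGY D=OBYO B=WWWB
After move 4 (R): R=RYBB U=RORY F=YBGO D=OWYW B=GWRB
After move 5 (U): U=RRYO F=RYGO R=GWBB B=GGRB L=YBOW
After move 6 (R'): R=WBGB U=RRYG F=RRGO D=OYYO B=WGWB
Query 1: F[2] = G
Query 2: U[0] = R
Query 3: F[0] = R
Query 4: F[1] = R
Query 5: U[3] = G

Answer: G R R R G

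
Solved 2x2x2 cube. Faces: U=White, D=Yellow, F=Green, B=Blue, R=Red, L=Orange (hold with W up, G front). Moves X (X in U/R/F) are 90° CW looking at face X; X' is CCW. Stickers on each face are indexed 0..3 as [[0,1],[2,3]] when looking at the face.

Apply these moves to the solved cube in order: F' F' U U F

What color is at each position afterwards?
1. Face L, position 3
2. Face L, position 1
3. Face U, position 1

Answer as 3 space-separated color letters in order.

Answer: W W Y

Derivation:
After move 1 (F'): F=GGGG U=WWRR R=YRYR D=OOYY L=OWOW
After move 2 (F'): F=GGGG U=WWYY R=OROR D=WWYY L=OROR
After move 3 (U): U=YWYW F=ORGG R=BBOR B=ORBB L=GGOR
After move 4 (U): U=YYWW F=BBGG R=OROR B=GGBB L=OROR
After move 5 (F): F=GBGB U=YYRR R=WRWR D=OOYY L=OWOW
Query 1: L[3] = W
Query 2: L[1] = W
Query 3: U[1] = Y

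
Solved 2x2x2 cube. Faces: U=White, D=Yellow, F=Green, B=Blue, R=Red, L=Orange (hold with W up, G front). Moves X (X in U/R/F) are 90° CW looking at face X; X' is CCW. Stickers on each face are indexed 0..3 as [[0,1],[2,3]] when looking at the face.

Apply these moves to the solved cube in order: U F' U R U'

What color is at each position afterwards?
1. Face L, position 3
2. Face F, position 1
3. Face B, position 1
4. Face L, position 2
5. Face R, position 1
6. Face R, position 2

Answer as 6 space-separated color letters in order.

Answer: W G O O O R

Derivation:
After move 1 (U): U=WWWW F=RRGG R=BBRR B=OOBB L=GGOO
After move 2 (F'): F=RGRG U=WWBR R=YBYR D=GOYY L=GWOW
After move 3 (U): U=BWRW F=YBRG R=OOYR B=GWBB L=RGOW
After move 4 (R): R=YORO U=BBRG F=YORY D=GBYG B=WWWB
After move 5 (U'): U=BGBR F=RGRY R=YORO B=YOWB L=WWOW
Query 1: L[3] = W
Query 2: F[1] = G
Query 3: B[1] = O
Query 4: L[2] = O
Query 5: R[1] = O
Query 6: R[2] = R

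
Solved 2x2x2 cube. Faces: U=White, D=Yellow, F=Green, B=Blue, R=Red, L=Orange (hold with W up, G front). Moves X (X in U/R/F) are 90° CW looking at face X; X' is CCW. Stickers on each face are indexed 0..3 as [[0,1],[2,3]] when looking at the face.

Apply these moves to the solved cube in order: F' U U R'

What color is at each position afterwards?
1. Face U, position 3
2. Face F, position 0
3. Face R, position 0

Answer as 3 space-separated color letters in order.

Answer: G B W

Derivation:
After move 1 (F'): F=GGGG U=WWRR R=YRYR D=OOYY L=OWOW
After move 2 (U): U=RWRW F=YRGG R=BBYR B=OWBB L=GGOW
After move 3 (U): U=RRWW F=BBGG R=OWYR B=GGBB L=YROW
After move 4 (R'): R=WROY U=RBWG F=BRGW D=OBYG B=YGOB
Query 1: U[3] = G
Query 2: F[0] = B
Query 3: R[0] = W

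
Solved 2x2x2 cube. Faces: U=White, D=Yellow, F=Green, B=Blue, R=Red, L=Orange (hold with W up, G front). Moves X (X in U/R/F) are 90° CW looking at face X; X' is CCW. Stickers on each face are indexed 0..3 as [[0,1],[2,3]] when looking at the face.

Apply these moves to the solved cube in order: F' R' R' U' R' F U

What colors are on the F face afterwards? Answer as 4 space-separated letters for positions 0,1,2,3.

Answer: W Y R Y

Derivation:
After move 1 (F'): F=GGGG U=WWRR R=YRYR D=OOYY L=OWOW
After move 2 (R'): R=RRYY U=WBRB F=GWGR D=OGYG B=YBOB
After move 3 (R'): R=RYRY U=WORY F=GBGB D=OWYR B=GBGB
After move 4 (U'): U=OYWR F=OWGB R=GBRY B=RYGB L=GBOW
After move 5 (R'): R=BYGR U=OGWR F=OYGR D=OWYB B=RYWB
After move 6 (F): F=GORY U=OGWB R=WYRR D=GBYB L=GOOW
After move 7 (U): U=WOBG F=WYRY R=RYRR B=GOWB L=GOOW
Query: F face = WYRY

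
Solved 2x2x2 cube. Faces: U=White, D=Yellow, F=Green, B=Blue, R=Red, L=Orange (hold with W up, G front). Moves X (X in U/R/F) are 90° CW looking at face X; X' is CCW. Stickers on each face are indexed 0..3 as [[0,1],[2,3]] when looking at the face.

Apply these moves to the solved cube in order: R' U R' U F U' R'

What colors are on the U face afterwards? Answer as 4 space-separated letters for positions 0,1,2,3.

After move 1 (R'): R=RRRR U=WBWB F=GWGW D=YGYG B=YBYB
After move 2 (U): U=WWBB F=RRGW R=YBRR B=OOYB L=GWOO
After move 3 (R'): R=BRYR U=WYBO F=RWGB D=YRYW B=GOGB
After move 4 (U): U=BWOY F=BRGB R=GOYR B=GWGB L=RWOO
After move 5 (F): F=GBBR U=BWOW R=OOYR D=YGYW L=RYOR
After move 6 (U'): U=WWBO F=RYBR R=GBYR B=OOGB L=GWOR
After move 7 (R'): R=BRGY U=WGBO F=RWBO D=YYYR B=WOGB
Query: U face = WGBO

Answer: W G B O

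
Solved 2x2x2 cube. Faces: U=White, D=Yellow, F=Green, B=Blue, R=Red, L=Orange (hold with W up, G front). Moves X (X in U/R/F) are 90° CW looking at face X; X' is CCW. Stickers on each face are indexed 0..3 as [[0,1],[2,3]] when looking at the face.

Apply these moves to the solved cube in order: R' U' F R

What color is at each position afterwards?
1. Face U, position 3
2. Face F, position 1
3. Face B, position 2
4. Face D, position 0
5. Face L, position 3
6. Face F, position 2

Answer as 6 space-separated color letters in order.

Answer: O G B R G W

Derivation:
After move 1 (R'): R=RRRR U=WBWB F=GWGW D=YGYG B=YBYB
After move 2 (U'): U=BBWW F=OOGW R=GWRR B=RRYB L=YBOO
After move 3 (F): F=GOWO U=BBOB R=WWWR D=RGYG L=YYOG
After move 4 (R): R=WWRW U=BOOO F=GGWG D=RYYR B=BRBB
Query 1: U[3] = O
Query 2: F[1] = G
Query 3: B[2] = B
Query 4: D[0] = R
Query 5: L[3] = G
Query 6: F[2] = W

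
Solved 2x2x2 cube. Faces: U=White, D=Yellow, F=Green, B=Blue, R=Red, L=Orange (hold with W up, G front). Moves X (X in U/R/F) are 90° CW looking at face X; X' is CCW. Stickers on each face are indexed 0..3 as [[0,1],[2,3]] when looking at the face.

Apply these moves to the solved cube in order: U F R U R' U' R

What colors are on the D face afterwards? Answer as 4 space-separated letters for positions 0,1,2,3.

Answer: R B Y O

Derivation:
After move 1 (U): U=WWWW F=RRGG R=BBRR B=OOBB L=GGOO
After move 2 (F): F=GRGR U=WWOG R=WBWR D=RBYY L=GYOY
After move 3 (R): R=WWRB U=WROR F=GBGY D=RBYO B=GOWB
After move 4 (U): U=OWRR F=WWGY R=GORB B=GYWB L=GBOY
After move 5 (R'): R=OBGR U=OWRG F=WWGR D=RWYY B=OYBB
After move 6 (U'): U=WGOR F=GBGR R=WWGR B=OBBB L=OYOY
After move 7 (R): R=GWRW U=WBOR F=GWGY D=RBYO B=RBGB
Query: D face = RBYO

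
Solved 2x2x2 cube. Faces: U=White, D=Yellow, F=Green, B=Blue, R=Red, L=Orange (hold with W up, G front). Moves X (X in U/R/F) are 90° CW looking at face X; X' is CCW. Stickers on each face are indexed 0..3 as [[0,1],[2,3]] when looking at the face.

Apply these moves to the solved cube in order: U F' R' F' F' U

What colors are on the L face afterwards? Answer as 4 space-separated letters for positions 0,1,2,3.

After move 1 (U): U=WWWW F=RRGG R=BBRR B=OOBB L=GGOO
After move 2 (F'): F=RGRG U=WWBR R=YBYR D=GOYY L=GWOW
After move 3 (R'): R=BRYY U=WBBO F=RWRR D=GGYG B=YOOB
After move 4 (F'): F=WRRR U=WBBY R=GRGY D=WWYG L=GOOB
After move 5 (F'): F=RRWR U=WBGG R=WRWY D=OBYG L=GYOB
After move 6 (U): U=GWGB F=WRWR R=YOWY B=GYOB L=RROB
Query: L face = RROB

Answer: R R O B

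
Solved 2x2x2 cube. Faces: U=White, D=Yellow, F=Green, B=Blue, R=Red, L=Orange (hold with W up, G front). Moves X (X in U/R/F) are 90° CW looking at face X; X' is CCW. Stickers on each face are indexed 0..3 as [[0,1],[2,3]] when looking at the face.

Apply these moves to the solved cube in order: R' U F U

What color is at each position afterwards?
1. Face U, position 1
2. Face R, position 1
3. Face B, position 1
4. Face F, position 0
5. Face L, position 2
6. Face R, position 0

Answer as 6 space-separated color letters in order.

Answer: W O Y B O O

Derivation:
After move 1 (R'): R=RRRR U=WBWB F=GWGW D=YGYG B=YBYB
After move 2 (U): U=WWBB F=RRGW R=YBRR B=OOYB L=GWOO
After move 3 (F): F=GRWR U=WWOW R=BBBR D=RYYG L=GYOG
After move 4 (U): U=OWWW F=BBWR R=OOBR B=GYYB L=GROG
Query 1: U[1] = W
Query 2: R[1] = O
Query 3: B[1] = Y
Query 4: F[0] = B
Query 5: L[2] = O
Query 6: R[0] = O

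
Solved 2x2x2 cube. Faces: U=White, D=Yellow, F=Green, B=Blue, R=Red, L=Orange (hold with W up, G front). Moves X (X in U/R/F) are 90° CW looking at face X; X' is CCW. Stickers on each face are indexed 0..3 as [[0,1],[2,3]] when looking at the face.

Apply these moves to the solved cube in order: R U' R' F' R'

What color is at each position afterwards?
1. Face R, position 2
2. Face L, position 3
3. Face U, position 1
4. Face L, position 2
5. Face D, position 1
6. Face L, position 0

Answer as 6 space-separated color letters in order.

Answer: O W B O W W

Derivation:
After move 1 (R): R=RRRR U=WGWG F=GYGY D=YBYB B=WBWB
After move 2 (U'): U=GGWW F=OOGY R=GYRR B=RRWB L=WBOO
After move 3 (R'): R=YRGR U=GWWR F=OGGW D=YOYY B=BRBB
After move 4 (F'): F=GWOG U=GWYG R=ORYR D=BOYY L=WROW
After move 5 (R'): R=RROY U=GBYB F=GWOG D=BWYG B=YROB
Query 1: R[2] = O
Query 2: L[3] = W
Query 3: U[1] = B
Query 4: L[2] = O
Query 5: D[1] = W
Query 6: L[0] = W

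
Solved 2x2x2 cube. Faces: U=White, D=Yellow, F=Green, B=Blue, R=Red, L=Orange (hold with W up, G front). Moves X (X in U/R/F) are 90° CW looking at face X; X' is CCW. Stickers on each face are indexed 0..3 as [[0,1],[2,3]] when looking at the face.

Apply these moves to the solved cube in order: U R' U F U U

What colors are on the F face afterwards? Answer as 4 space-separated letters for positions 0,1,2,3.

After move 1 (U): U=WWWW F=RRGG R=BBRR B=OOBB L=GGOO
After move 2 (R'): R=BRBR U=WBWO F=RWGW D=YRYG B=YOYB
After move 3 (U): U=WWOB F=BRGW R=YOBR B=GGYB L=RWOO
After move 4 (F): F=GBWR U=WWOW R=OOBR D=BYYG L=RYOR
After move 5 (U): U=OWWW F=OOWR R=GGBR B=RYYB L=GBOR
After move 6 (U): U=WOWW F=GGWR R=RYBR B=GBYB L=OOOR
Query: F face = GGWR

Answer: G G W R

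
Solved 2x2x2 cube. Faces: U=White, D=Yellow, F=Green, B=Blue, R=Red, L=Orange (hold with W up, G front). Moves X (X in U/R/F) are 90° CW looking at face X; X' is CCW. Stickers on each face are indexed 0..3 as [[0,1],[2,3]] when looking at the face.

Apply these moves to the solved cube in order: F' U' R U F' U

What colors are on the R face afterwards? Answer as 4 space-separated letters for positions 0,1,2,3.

After move 1 (F'): F=GGGG U=WWRR R=YRYR D=OOYY L=OWOW
After move 2 (U'): U=WRWR F=OWGG R=GGYR B=YRBB L=BBOW
After move 3 (R): R=YGRG U=WWWG F=OOGY D=OBYY B=RRRB
After move 4 (U): U=WWGW F=YGGY R=RRRG B=BBRB L=OOOW
After move 5 (F'): F=GYYG U=WWRR R=BROG D=OWYY L=OWOG
After move 6 (U): U=RWRW F=BRYG R=BBOG B=OWRB L=GYOG
Query: R face = BBOG

Answer: B B O G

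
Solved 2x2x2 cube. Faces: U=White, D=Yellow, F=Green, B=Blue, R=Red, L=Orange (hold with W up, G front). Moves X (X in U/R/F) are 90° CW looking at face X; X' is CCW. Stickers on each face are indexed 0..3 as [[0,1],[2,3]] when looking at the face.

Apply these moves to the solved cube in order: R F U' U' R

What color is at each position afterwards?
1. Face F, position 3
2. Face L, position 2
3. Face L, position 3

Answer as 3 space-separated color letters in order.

After move 1 (R): R=RRRR U=WGWG F=GYGY D=YBYB B=WBWB
After move 2 (F): F=GGYY U=WGOO R=WRGR D=RRYB L=OYOB
After move 3 (U'): U=GOWO F=OYYY R=GGGR B=WRWB L=WBOB
After move 4 (U'): U=OOGW F=WBYY R=OYGR B=GGWB L=WROB
After move 5 (R): R=GORY U=OBGY F=WRYB D=RWYG B=WGOB
Query 1: F[3] = B
Query 2: L[2] = O
Query 3: L[3] = B

Answer: B O B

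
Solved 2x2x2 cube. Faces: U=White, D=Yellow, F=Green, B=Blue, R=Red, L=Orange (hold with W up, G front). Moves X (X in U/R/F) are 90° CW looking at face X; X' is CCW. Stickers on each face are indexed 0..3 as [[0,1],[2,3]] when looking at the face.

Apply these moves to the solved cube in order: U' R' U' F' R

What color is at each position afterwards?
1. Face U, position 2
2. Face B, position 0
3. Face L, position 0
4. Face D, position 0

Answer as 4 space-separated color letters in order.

Answer: O G Y R

Derivation:
After move 1 (U'): U=WWWW F=OOGG R=GGRR B=RRBB L=BBOO
After move 2 (R'): R=GRGR U=WBWR F=OWGW D=YOYG B=YRYB
After move 3 (U'): U=BRWW F=BBGW R=OWGR B=GRYB L=YROO
After move 4 (F'): F=BWBG U=BROG R=OWYR D=ROYG L=YWOW
After move 5 (R): R=YORW U=BWOG F=BOBG D=RYYG B=GRRB
Query 1: U[2] = O
Query 2: B[0] = G
Query 3: L[0] = Y
Query 4: D[0] = R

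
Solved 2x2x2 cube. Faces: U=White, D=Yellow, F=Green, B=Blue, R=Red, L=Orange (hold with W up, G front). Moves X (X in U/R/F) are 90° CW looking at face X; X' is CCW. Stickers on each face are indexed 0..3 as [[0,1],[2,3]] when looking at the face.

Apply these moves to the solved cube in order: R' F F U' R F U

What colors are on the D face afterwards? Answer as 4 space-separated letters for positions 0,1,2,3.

After move 1 (R'): R=RRRR U=WBWB F=GWGW D=YGYG B=YBYB
After move 2 (F): F=GGWW U=WBOO R=WRBR D=RRYG L=OYOG
After move 3 (F): F=WGWG U=WBGY R=OROR D=BWYG L=OROR
After move 4 (U'): U=BYWG F=ORWG R=WGOR B=ORYB L=YBOR
After move 5 (R): R=OWRG U=BRWG F=OWWG D=BYYO B=GRYB
After move 6 (F): F=WOGW U=BRRB R=WWGG D=ROYO L=YBOY
After move 7 (U): U=RBBR F=WWGW R=GRGG B=YBYB L=WOOY
Query: D face = ROYO

Answer: R O Y O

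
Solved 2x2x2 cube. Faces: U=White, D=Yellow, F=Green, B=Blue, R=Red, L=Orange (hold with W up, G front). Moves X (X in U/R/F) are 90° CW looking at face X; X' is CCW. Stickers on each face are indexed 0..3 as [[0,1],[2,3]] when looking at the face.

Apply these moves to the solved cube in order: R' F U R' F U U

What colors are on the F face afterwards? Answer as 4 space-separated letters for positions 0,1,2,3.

Answer: G Y B W

Derivation:
After move 1 (R'): R=RRRR U=WBWB F=GWGW D=YGYG B=YBYB
After move 2 (F): F=GGWW U=WBOO R=WRBR D=RRYG L=OYOG
After move 3 (U): U=OWOB F=WRWW R=YBBR B=OYYB L=GGOG
After move 4 (R'): R=BRYB U=OYOO F=WWWB D=RRYW B=GYRB
After move 5 (F): F=WWBW U=OYGG R=OROB D=YBYW L=GROR
After move 6 (U): U=GOGY F=ORBW R=GYOB B=GRRB L=WWOR
After move 7 (U): U=GGYO F=GYBW R=GROB B=WWRB L=OROR
Query: F face = GYBW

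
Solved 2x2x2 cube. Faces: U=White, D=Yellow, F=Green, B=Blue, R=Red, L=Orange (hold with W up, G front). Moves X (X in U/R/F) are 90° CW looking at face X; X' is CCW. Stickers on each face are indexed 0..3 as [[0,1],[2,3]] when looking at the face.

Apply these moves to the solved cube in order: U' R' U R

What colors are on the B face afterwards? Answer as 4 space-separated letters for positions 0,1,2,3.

After move 1 (U'): U=WWWW F=OOGG R=GGRR B=RRBB L=BBOO
After move 2 (R'): R=GRGR U=WBWR F=OWGW D=YOYG B=YRYB
After move 3 (U): U=WWRB F=GRGW R=YRGR B=BBYB L=OWOO
After move 4 (R): R=GYRR U=WRRW F=GOGG D=YYYB B=BBWB
Query: B face = BBWB

Answer: B B W B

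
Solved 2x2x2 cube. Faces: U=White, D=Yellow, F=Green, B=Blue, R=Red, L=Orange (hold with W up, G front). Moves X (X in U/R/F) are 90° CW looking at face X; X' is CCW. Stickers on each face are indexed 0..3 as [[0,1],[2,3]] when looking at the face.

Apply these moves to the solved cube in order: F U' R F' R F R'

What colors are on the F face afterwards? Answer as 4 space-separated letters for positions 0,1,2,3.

After move 1 (F): F=GGGG U=WWOO R=WRWR D=RRYY L=OYOY
After move 2 (U'): U=WOWO F=OYGG R=GGWR B=WRBB L=BBOY
After move 3 (R): R=WGRG U=WYWG F=ORGY D=RBYW B=OROB
After move 4 (F'): F=RYOG U=WYWR R=BGRG D=BYYW L=BGOW
After move 5 (R): R=RBGG U=WYWG F=RYOW D=BOYO B=RRYB
After move 6 (F): F=ORWY U=WYWG R=WBGG D=GRYO L=BBOO
After move 7 (R'): R=BGWG U=WYWR F=OYWG D=GRYY B=ORRB
Query: F face = OYWG

Answer: O Y W G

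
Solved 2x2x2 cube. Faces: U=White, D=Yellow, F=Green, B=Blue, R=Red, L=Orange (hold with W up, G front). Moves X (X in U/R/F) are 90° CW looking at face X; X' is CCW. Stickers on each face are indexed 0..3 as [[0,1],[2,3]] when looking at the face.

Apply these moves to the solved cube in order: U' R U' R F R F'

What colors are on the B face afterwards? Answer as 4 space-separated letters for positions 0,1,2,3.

After move 1 (U'): U=WWWW F=OOGG R=GGRR B=RRBB L=BBOO
After move 2 (R): R=RGRG U=WOWG F=OYGY D=YBYR B=WRWB
After move 3 (U'): U=OGWW F=BBGY R=OYRG B=RGWB L=WROO
After move 4 (R): R=ROGY U=OBWY F=BBGR D=YWYR B=WGGB
After move 5 (F): F=GBRB U=OBOR R=WOYY D=GRYR L=WYOW
After move 6 (R): R=YWYO U=OBOB F=GRRR D=GGYW B=RGBB
After move 7 (F'): F=RRGR U=OBYY R=GWGO D=YWYW L=WBOO
Query: B face = RGBB

Answer: R G B B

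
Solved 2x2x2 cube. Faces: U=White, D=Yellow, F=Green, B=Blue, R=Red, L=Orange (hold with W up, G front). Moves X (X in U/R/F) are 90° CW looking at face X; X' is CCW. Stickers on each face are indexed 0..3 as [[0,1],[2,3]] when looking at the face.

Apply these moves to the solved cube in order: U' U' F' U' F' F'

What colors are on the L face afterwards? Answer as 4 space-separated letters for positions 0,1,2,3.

After move 1 (U'): U=WWWW F=OOGG R=GGRR B=RRBB L=BBOO
After move 2 (U'): U=WWWW F=BBGG R=OORR B=GGBB L=RROO
After move 3 (F'): F=BGBG U=WWOR R=YOYR D=ROYY L=RWOW
After move 4 (U'): U=WRWO F=RWBG R=BGYR B=YOBB L=GGOW
After move 5 (F'): F=WGRB U=WRBY R=OGRR D=GWYY L=GOOW
After move 6 (F'): F=GBWR U=WROR R=WGGR D=OWYY L=GYOB
Query: L face = GYOB

Answer: G Y O B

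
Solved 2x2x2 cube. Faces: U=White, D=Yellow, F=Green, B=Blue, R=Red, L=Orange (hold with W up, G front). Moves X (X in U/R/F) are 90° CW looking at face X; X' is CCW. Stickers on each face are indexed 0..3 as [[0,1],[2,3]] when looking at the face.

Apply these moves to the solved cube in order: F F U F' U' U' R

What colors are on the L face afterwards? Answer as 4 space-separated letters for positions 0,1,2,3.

Answer: W B O Y

Derivation:
After move 1 (F): F=GGGG U=WWOO R=WRWR D=RRYY L=OYOY
After move 2 (F): F=GGGG U=WWYY R=OROR D=WWYY L=OROR
After move 3 (U): U=YWYW F=ORGG R=BBOR B=ORBB L=GGOR
After move 4 (F'): F=RGOG U=YWBO R=WBWR D=GRYY L=GWOY
After move 5 (U'): U=WOYB F=GWOG R=RGWR B=WBBB L=OROY
After move 6 (U'): U=OBWY F=OROG R=GWWR B=RGBB L=WBOY
After move 7 (R): R=WGRW U=ORWG F=OROY D=GBYR B=YGBB
Query: L face = WBOY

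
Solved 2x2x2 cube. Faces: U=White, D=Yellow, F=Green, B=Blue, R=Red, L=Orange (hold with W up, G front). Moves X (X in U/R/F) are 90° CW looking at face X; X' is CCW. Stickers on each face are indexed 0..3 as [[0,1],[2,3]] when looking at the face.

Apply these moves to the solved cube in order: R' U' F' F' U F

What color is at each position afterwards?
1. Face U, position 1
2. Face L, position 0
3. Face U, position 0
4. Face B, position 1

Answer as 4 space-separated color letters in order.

Answer: B W G R

Derivation:
After move 1 (R'): R=RRRR U=WBWB F=GWGW D=YGYG B=YBYB
After move 2 (U'): U=BBWW F=OOGW R=GWRR B=RRYB L=YBOO
After move 3 (F'): F=OWOG U=BBGR R=GWYR D=BOYG L=YWOW
After move 4 (F'): F=WGOO U=BBGY R=OWBR D=WWYG L=YROG
After move 5 (U): U=GBYB F=OWOO R=RRBR B=YRYB L=WGOG
After move 6 (F): F=OOOW U=GBGG R=YRBR D=BRYG L=WWOW
Query 1: U[1] = B
Query 2: L[0] = W
Query 3: U[0] = G
Query 4: B[1] = R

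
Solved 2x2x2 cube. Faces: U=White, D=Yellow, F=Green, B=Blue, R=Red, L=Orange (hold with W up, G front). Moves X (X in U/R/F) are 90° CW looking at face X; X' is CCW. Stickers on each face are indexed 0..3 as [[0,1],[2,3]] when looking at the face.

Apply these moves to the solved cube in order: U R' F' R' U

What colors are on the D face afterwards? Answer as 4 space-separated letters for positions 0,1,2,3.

Answer: G W Y G

Derivation:
After move 1 (U): U=WWWW F=RRGG R=BBRR B=OOBB L=GGOO
After move 2 (R'): R=BRBR U=WBWO F=RWGW D=YRYG B=YOYB
After move 3 (F'): F=WWRG U=WBBB R=RRYR D=GOYG L=GOOW
After move 4 (R'): R=RRRY U=WYBY F=WBRB D=GWYG B=GOOB
After move 5 (U): U=BWYY F=RRRB R=GORY B=GOOB L=WBOW
Query: D face = GWYG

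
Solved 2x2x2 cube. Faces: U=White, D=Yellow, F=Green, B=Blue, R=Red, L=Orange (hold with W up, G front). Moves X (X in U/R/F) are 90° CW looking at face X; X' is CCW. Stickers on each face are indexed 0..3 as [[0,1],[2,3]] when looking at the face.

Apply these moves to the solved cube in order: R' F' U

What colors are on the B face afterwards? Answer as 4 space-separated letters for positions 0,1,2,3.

After move 1 (R'): R=RRRR U=WBWB F=GWGW D=YGYG B=YBYB
After move 2 (F'): F=WWGG U=WBRR R=GRYR D=OOYG L=OBOW
After move 3 (U): U=RWRB F=GRGG R=YBYR B=OBYB L=WWOW
Query: B face = OBYB

Answer: O B Y B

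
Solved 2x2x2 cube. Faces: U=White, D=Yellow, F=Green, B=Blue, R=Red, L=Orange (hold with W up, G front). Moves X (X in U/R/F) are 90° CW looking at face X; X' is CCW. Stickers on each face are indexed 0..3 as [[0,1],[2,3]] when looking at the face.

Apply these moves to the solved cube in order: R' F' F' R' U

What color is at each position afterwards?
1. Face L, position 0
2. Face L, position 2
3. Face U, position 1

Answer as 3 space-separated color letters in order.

After move 1 (R'): R=RRRR U=WBWB F=GWGW D=YGYG B=YBYB
After move 2 (F'): F=WWGG U=WBRR R=GRYR D=OOYG L=OBOW
After move 3 (F'): F=WGWG U=WBGY R=OROR D=BWYG L=OROR
After move 4 (R'): R=RROO U=WYGY F=WBWY D=BGYG B=GBWB
After move 5 (U): U=GWYY F=RRWY R=GBOO B=ORWB L=WBOR
Query 1: L[0] = W
Query 2: L[2] = O
Query 3: U[1] = W

Answer: W O W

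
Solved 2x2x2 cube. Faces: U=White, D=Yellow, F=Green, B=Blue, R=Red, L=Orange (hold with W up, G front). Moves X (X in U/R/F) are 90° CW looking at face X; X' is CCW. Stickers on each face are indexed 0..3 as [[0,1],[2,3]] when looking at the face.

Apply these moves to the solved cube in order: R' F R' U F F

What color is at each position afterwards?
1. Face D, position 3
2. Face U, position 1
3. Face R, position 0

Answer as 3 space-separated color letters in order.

After move 1 (R'): R=RRRR U=WBWB F=GWGW D=YGYG B=YBYB
After move 2 (F): F=GGWW U=WBOO R=WRBR D=RRYG L=OYOG
After move 3 (R'): R=RRWB U=WYOY F=GBWO D=RGYW B=GBRB
After move 4 (U): U=OWYY F=RRWO R=GBWB B=OYRB L=GBOG
After move 5 (F): F=WROR U=OWGB R=YBYB D=WGYW L=GROG
After move 6 (F): F=OWRR U=OWGR R=GBBB D=YYYW L=GWOG
Query 1: D[3] = W
Query 2: U[1] = W
Query 3: R[0] = G

Answer: W W G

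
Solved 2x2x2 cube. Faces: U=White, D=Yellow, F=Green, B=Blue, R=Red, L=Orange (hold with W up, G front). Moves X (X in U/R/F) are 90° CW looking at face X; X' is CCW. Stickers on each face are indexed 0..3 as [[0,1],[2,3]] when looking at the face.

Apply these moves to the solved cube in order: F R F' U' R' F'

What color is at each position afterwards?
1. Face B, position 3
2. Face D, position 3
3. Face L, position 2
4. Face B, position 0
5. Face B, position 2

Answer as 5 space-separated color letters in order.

Answer: B G O B Y

Derivation:
After move 1 (F): F=GGGG U=WWOO R=WRWR D=RRYY L=OYOY
After move 2 (R): R=WWRR U=WGOG F=GRGY D=RBYB B=OBWB
After move 3 (F'): F=RYGG U=WGWR R=BWRR D=YYYB L=OGOO
After move 4 (U'): U=GRWW F=OGGG R=RYRR B=BWWB L=OBOO
After move 5 (R'): R=YRRR U=GWWB F=ORGW D=YGYG B=BWYB
After move 6 (F'): F=RWOG U=GWYR R=GRYR D=BOYG L=OBOW
Query 1: B[3] = B
Query 2: D[3] = G
Query 3: L[2] = O
Query 4: B[0] = B
Query 5: B[2] = Y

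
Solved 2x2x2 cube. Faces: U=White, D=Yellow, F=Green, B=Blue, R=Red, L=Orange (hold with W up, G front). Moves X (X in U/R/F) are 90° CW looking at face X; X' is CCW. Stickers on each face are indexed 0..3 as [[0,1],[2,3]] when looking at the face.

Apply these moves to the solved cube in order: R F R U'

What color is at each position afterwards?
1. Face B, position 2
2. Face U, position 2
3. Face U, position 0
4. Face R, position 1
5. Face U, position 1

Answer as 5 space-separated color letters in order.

After move 1 (R): R=RRRR U=WGWG F=GYGY D=YBYB B=WBWB
After move 2 (F): F=GGYY U=WGOO R=WRGR D=RRYB L=OYOB
After move 3 (R): R=GWRR U=WGOY F=GRYB D=RWYW B=OBGB
After move 4 (U'): U=GYWO F=OYYB R=GRRR B=GWGB L=OBOB
Query 1: B[2] = G
Query 2: U[2] = W
Query 3: U[0] = G
Query 4: R[1] = R
Query 5: U[1] = Y

Answer: G W G R Y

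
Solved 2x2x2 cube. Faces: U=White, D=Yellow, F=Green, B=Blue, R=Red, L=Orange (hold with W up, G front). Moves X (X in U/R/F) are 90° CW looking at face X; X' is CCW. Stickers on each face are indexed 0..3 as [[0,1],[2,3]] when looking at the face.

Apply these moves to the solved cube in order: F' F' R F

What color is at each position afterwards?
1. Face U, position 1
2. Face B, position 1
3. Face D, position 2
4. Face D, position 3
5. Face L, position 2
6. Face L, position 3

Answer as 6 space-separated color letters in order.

Answer: G B Y B O B

Derivation:
After move 1 (F'): F=GGGG U=WWRR R=YRYR D=OOYY L=OWOW
After move 2 (F'): F=GGGG U=WWYY R=OROR D=WWYY L=OROR
After move 3 (R): R=OORR U=WGYG F=GWGY D=WBYB B=YBWB
After move 4 (F): F=GGYW U=WGRR R=YOGR D=ROYB L=OWOB
Query 1: U[1] = G
Query 2: B[1] = B
Query 3: D[2] = Y
Query 4: D[3] = B
Query 5: L[2] = O
Query 6: L[3] = B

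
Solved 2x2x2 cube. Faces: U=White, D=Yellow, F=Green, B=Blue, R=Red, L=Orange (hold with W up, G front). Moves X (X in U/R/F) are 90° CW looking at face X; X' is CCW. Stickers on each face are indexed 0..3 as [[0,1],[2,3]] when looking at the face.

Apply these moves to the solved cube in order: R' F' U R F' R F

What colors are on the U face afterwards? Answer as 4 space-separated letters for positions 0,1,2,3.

After move 1 (R'): R=RRRR U=WBWB F=GWGW D=YGYG B=YBYB
After move 2 (F'): F=WWGG U=WBRR R=GRYR D=OOYG L=OBOW
After move 3 (U): U=RWRB F=GRGG R=YBYR B=OBYB L=WWOW
After move 4 (R): R=YYRB U=RRRG F=GOGG D=OYYO B=BBWB
After move 5 (F'): F=OGGG U=RRYR R=YYOB D=WWYO L=WGOR
After move 6 (R): R=OYBY U=RGYG F=OWGO D=WWYB B=RBRB
After move 7 (F): F=GOOW U=RGRG R=YYGY D=BOYB L=WWOW
Query: U face = RGRG

Answer: R G R G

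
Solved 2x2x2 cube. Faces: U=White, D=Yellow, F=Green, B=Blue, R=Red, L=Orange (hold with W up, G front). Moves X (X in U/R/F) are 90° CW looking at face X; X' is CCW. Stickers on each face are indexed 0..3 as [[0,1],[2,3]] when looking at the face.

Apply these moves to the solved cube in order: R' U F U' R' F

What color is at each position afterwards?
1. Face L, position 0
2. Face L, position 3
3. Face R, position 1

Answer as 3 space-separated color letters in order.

After move 1 (R'): R=RRRR U=WBWB F=GWGW D=YGYG B=YBYB
After move 2 (U): U=WWBB F=RRGW R=YBRR B=OOYB L=GWOO
After move 3 (F): F=GRWR U=WWOW R=BBBR D=RYYG L=GYOG
After move 4 (U'): U=WWWO F=GYWR R=GRBR B=BBYB L=OOOG
After move 5 (R'): R=RRGB U=WYWB F=GWWO D=RYYR B=GBYB
After move 6 (F): F=WGOW U=WYGO R=WRBB D=GRYR L=OROY
Query 1: L[0] = O
Query 2: L[3] = Y
Query 3: R[1] = R

Answer: O Y R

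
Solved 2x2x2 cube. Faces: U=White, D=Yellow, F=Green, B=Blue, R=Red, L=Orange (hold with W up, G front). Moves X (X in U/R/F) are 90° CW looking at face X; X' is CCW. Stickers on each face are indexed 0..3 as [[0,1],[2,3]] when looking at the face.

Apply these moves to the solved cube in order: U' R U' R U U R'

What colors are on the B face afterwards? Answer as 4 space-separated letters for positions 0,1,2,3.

After move 1 (U'): U=WWWW F=OOGG R=GGRR B=RRBB L=BBOO
After move 2 (R): R=RGRG U=WOWG F=OYGY D=YBYR B=WRWB
After move 3 (U'): U=OGWW F=BBGY R=OYRG B=RGWB L=WROO
After move 4 (R): R=ROGY U=OBWY F=BBGR D=YWYR B=WGGB
After move 5 (U): U=WOYB F=ROGR R=WGGY B=WRGB L=BBOO
After move 6 (U): U=YWBO F=WGGR R=WRGY B=BBGB L=ROOO
After move 7 (R'): R=RYWG U=YGBB F=WWGO D=YGYR B=RBWB
Query: B face = RBWB

Answer: R B W B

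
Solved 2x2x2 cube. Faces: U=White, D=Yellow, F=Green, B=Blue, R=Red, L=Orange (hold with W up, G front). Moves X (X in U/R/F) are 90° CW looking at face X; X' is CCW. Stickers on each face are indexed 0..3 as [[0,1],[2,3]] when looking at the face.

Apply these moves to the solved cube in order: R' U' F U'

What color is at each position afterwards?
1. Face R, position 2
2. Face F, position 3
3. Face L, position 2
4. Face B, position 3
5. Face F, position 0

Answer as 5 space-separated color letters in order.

Answer: W O O B Y

Derivation:
After move 1 (R'): R=RRRR U=WBWB F=GWGW D=YGYG B=YBYB
After move 2 (U'): U=BBWW F=OOGW R=GWRR B=RRYB L=YBOO
After move 3 (F): F=GOWO U=BBOB R=WWWR D=RGYG L=YYOG
After move 4 (U'): U=BBBO F=YYWO R=GOWR B=WWYB L=RROG
Query 1: R[2] = W
Query 2: F[3] = O
Query 3: L[2] = O
Query 4: B[3] = B
Query 5: F[0] = Y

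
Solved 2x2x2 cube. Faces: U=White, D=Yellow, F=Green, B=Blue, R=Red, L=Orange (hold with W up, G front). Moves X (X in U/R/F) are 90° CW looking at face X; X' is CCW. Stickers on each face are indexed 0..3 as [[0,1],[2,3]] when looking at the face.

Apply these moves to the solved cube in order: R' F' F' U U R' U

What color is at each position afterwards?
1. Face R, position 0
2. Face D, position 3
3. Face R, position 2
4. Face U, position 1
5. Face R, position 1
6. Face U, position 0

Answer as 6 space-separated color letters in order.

Answer: G G O Y G B

Derivation:
After move 1 (R'): R=RRRR U=WBWB F=GWGW D=YGYG B=YBYB
After move 2 (F'): F=WWGG U=WBRR R=GRYR D=OOYG L=OBOW
After move 3 (F'): F=WGWG U=WBGY R=OROR D=BWYG L=OROR
After move 4 (U): U=GWYB F=ORWG R=YBOR B=ORYB L=WGOR
After move 5 (U): U=YGBW F=YBWG R=OROR B=WGYB L=OROR
After move 6 (R'): R=RROO U=YYBW F=YGWW D=BBYG B=GGWB
After move 7 (U): U=BYWY F=RRWW R=GGOO B=ORWB L=YGOR
Query 1: R[0] = G
Query 2: D[3] = G
Query 3: R[2] = O
Query 4: U[1] = Y
Query 5: R[1] = G
Query 6: U[0] = B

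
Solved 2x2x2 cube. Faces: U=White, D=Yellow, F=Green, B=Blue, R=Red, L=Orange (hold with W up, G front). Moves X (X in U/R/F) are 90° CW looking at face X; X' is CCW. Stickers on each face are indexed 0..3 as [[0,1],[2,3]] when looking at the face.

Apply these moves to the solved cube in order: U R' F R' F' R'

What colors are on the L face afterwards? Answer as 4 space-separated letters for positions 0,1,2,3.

After move 1 (U): U=WWWW F=RRGG R=BBRR B=OOBB L=GGOO
After move 2 (R'): R=BRBR U=WBWO F=RWGW D=YRYG B=YOYB
After move 3 (F): F=GRWW U=WBOG R=WROR D=BBYG L=GYOR
After move 4 (R'): R=RRWO U=WYOY F=GBWG D=BRYW B=GOBB
After move 5 (F'): F=BGGW U=WYRW R=RRBO D=YRYW L=GYOO
After move 6 (R'): R=RORB U=WBRG F=BYGW D=YGYW B=WORB
Query: L face = GYOO

Answer: G Y O O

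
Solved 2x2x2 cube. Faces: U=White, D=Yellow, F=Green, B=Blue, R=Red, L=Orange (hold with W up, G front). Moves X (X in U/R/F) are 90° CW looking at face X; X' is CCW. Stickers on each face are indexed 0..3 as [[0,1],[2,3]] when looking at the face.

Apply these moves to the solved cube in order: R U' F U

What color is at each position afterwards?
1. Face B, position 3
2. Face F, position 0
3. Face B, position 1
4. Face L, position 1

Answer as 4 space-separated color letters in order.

Answer: B W Y O

Derivation:
After move 1 (R): R=RRRR U=WGWG F=GYGY D=YBYB B=WBWB
After move 2 (U'): U=GGWW F=OOGY R=GYRR B=RRWB L=WBOO
After move 3 (F): F=GOYO U=GGOB R=WYWR D=RGYB L=WYOB
After move 4 (U): U=OGBG F=WYYO R=RRWR B=WYWB L=GOOB
Query 1: B[3] = B
Query 2: F[0] = W
Query 3: B[1] = Y
Query 4: L[1] = O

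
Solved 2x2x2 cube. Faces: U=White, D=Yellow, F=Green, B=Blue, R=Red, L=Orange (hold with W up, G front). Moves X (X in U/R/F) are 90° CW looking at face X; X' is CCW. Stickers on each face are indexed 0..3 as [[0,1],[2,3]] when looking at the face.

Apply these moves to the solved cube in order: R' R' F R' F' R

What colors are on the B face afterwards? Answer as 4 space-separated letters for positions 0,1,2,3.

Answer: W B G B

Derivation:
After move 1 (R'): R=RRRR U=WBWB F=GWGW D=YGYG B=YBYB
After move 2 (R'): R=RRRR U=WYWY F=GBGB D=YWYW B=GBGB
After move 3 (F): F=GGBB U=WYOO R=WRYR D=RRYW L=OYOW
After move 4 (R'): R=RRWY U=WGOG F=GYBO D=RGYB B=WBRB
After move 5 (F'): F=YOGB U=WGRW R=GRRY D=YWYB L=OGOO
After move 6 (R): R=RGYR U=WORB F=YWGB D=YRYW B=WBGB
Query: B face = WBGB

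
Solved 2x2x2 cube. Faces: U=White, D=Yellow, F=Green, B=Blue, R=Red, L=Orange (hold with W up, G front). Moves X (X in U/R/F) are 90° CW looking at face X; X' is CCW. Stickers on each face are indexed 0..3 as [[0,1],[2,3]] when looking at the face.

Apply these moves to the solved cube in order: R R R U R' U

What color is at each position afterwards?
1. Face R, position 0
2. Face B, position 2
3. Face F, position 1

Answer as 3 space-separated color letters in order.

Answer: G G R

Derivation:
After move 1 (R): R=RRRR U=WGWG F=GYGY D=YBYB B=WBWB
After move 2 (R): R=RRRR U=WYWY F=GBGB D=YWYW B=GBGB
After move 3 (R): R=RRRR U=WBWB F=GWGW D=YGYG B=YBYB
After move 4 (U): U=WWBB F=RRGW R=YBRR B=OOYB L=GWOO
After move 5 (R'): R=BRYR U=WYBO F=RWGB D=YRYW B=GOGB
After move 6 (U): U=BWOY F=BRGB R=GOYR B=GWGB L=RWOO
Query 1: R[0] = G
Query 2: B[2] = G
Query 3: F[1] = R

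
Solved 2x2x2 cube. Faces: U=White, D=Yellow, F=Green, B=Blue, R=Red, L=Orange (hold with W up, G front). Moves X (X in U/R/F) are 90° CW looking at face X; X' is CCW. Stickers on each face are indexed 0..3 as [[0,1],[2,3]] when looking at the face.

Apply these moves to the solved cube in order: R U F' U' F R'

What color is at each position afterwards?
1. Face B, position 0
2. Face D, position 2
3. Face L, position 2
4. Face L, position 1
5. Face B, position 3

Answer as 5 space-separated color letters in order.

Answer: B Y O Y B

Derivation:
After move 1 (R): R=RRRR U=WGWG F=GYGY D=YBYB B=WBWB
After move 2 (U): U=WWGG F=RRGY R=WBRR B=OOWB L=GYOO
After move 3 (F'): F=RYRG U=WWWR R=BBYR D=YOYB L=GGOG
After move 4 (U'): U=WRWW F=GGRG R=RYYR B=BBWB L=OOOG
After move 5 (F): F=RGGG U=WRGO R=WYWR D=YRYB L=OYOO
After move 6 (R'): R=YRWW U=WWGB F=RRGO D=YGYG B=BBRB
Query 1: B[0] = B
Query 2: D[2] = Y
Query 3: L[2] = O
Query 4: L[1] = Y
Query 5: B[3] = B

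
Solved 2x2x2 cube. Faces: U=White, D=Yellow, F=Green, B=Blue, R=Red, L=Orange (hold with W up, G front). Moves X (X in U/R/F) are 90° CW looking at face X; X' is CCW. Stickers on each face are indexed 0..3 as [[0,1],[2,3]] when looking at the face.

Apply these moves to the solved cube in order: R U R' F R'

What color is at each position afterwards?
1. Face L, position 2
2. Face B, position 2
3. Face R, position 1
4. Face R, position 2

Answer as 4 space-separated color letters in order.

After move 1 (R): R=RRRR U=WGWG F=GYGY D=YBYB B=WBWB
After move 2 (U): U=WWGG F=RRGY R=WBRR B=OOWB L=GYOO
After move 3 (R'): R=BRWR U=WWGO F=RWGG D=YRYY B=BOBB
After move 4 (F): F=GRGW U=WWOY R=GROR D=WBYY L=GYOR
After move 5 (R'): R=RRGO U=WBOB F=GWGY D=WRYW B=YOBB
Query 1: L[2] = O
Query 2: B[2] = B
Query 3: R[1] = R
Query 4: R[2] = G

Answer: O B R G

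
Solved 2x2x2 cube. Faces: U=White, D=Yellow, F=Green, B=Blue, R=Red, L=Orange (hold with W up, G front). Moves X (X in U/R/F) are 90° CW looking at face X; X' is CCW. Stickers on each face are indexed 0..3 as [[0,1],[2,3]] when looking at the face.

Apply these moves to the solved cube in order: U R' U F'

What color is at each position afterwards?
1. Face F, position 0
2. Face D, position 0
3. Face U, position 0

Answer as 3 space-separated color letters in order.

Answer: R W W

Derivation:
After move 1 (U): U=WWWW F=RRGG R=BBRR B=OOBB L=GGOO
After move 2 (R'): R=BRBR U=WBWO F=RWGW D=YRYG B=YOYB
After move 3 (U): U=WWOB F=BRGW R=YOBR B=GGYB L=RWOO
After move 4 (F'): F=RWBG U=WWYB R=ROYR D=WOYG L=RBOO
Query 1: F[0] = R
Query 2: D[0] = W
Query 3: U[0] = W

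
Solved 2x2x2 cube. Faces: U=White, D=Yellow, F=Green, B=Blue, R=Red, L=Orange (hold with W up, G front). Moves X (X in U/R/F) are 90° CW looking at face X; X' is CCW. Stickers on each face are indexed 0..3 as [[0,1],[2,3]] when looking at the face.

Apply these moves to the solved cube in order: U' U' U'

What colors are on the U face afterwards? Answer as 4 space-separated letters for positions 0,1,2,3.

Answer: W W W W

Derivation:
After move 1 (U'): U=WWWW F=OOGG R=GGRR B=RRBB L=BBOO
After move 2 (U'): U=WWWW F=BBGG R=OORR B=GGBB L=RROO
After move 3 (U'): U=WWWW F=RRGG R=BBRR B=OOBB L=GGOO
Query: U face = WWWW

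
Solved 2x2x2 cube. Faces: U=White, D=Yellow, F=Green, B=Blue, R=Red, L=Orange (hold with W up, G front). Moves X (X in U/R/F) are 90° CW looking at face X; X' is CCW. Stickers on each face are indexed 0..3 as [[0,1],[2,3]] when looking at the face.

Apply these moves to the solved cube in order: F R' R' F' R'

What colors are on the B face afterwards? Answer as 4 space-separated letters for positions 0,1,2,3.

Answer: O B Y B

Derivation:
After move 1 (F): F=GGGG U=WWOO R=WRWR D=RRYY L=OYOY
After move 2 (R'): R=RRWW U=WBOB F=GWGO D=RGYG B=YBRB
After move 3 (R'): R=RWRW U=WROY F=GBGB D=RWYO B=GBGB
After move 4 (F'): F=BBGG U=WRRR R=WWRW D=YYYO L=OYOO
After move 5 (R'): R=WWWR U=WGRG F=BRGR D=YBYG B=OBYB
Query: B face = OBYB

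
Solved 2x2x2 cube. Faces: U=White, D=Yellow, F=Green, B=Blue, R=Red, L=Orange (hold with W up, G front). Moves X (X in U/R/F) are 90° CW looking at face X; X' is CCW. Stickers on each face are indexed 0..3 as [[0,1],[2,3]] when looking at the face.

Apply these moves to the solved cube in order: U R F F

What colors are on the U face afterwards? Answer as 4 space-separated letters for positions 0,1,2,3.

Answer: W R B Y

Derivation:
After move 1 (U): U=WWWW F=RRGG R=BBRR B=OOBB L=GGOO
After move 2 (R): R=RBRB U=WRWG F=RYGY D=YBYO B=WOWB
After move 3 (F): F=GRYY U=WROG R=WBGB D=RRYO L=GYOB
After move 4 (F): F=YGYR U=WRBY R=OBGB D=GWYO L=GROR
Query: U face = WRBY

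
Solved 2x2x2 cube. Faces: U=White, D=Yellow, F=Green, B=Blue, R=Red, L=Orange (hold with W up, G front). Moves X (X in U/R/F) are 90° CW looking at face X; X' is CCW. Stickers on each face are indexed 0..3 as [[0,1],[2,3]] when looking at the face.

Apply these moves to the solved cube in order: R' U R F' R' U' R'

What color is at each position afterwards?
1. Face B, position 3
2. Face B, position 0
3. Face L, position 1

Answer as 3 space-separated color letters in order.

After move 1 (R'): R=RRRR U=WBWB F=GWGW D=YGYG B=YBYB
After move 2 (U): U=WWBB F=RRGW R=YBRR B=OOYB L=GWOO
After move 3 (R): R=RYRB U=WRBW F=RGGG D=YYYO B=BOWB
After move 4 (F'): F=GGRG U=WRRR R=YYYB D=WOYO L=GWOB
After move 5 (R'): R=YBYY U=WWRB F=GRRR D=WGYG B=OOOB
After move 6 (U'): U=WBWR F=GWRR R=GRYY B=YBOB L=OOOB
After move 7 (R'): R=RYGY U=WOWY F=GBRR D=WWYR B=GBGB
Query 1: B[3] = B
Query 2: B[0] = G
Query 3: L[1] = O

Answer: B G O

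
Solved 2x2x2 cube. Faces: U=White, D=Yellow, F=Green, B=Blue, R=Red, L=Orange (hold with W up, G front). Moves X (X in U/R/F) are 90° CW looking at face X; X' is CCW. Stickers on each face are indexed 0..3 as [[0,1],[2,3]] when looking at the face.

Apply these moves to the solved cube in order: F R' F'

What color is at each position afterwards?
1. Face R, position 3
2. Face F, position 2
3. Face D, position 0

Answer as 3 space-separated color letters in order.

After move 1 (F): F=GGGG U=WWOO R=WRWR D=RRYY L=OYOY
After move 2 (R'): R=RRWW U=WBOB F=GWGO D=RGYG B=YBRB
After move 3 (F'): F=WOGG U=WBRW R=GRRW D=YYYG L=OBOO
Query 1: R[3] = W
Query 2: F[2] = G
Query 3: D[0] = Y

Answer: W G Y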